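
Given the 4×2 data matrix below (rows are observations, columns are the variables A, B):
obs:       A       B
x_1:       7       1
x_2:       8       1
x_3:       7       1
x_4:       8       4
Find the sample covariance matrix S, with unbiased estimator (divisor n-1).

Step 1 — column means:
  mean(A) = (7 + 8 + 7 + 8) / 4 = 30/4 = 7.5
  mean(B) = (1 + 1 + 1 + 4) / 4 = 7/4 = 1.75

Step 2 — sample covariance S[i,j] = (1/(n-1)) · Σ_k (x_{k,i} - mean_i) · (x_{k,j} - mean_j), with n-1 = 3.
  S[A,A] = ((-0.5)·(-0.5) + (0.5)·(0.5) + (-0.5)·(-0.5) + (0.5)·(0.5)) / 3 = 1/3 = 0.3333
  S[A,B] = ((-0.5)·(-0.75) + (0.5)·(-0.75) + (-0.5)·(-0.75) + (0.5)·(2.25)) / 3 = 1.5/3 = 0.5
  S[B,B] = ((-0.75)·(-0.75) + (-0.75)·(-0.75) + (-0.75)·(-0.75) + (2.25)·(2.25)) / 3 = 6.75/3 = 2.25

S is symmetric (S[j,i] = S[i,j]). Assembling:

S = [[0.3333, 0.5],
 [0.5, 2.25]]


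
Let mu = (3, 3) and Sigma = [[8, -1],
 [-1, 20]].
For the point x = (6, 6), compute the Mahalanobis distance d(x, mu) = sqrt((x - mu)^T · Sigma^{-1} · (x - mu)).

Step 1 — centre the observation: (x - mu) = (3, 3).

Step 2 — invert Sigma. det(Sigma) = 8·20 - (-1)² = 159.
  Sigma^{-1} = (1/det) · [[d, -b], [-b, a]] = [[0.1258, 0.0063],
 [0.0063, 0.0503]].

Step 3 — form the quadratic (x - mu)^T · Sigma^{-1} · (x - mu):
  Sigma^{-1} · (x - mu) = (0.3962, 0.1698).
  (x - mu)^T · [Sigma^{-1} · (x - mu)] = (3)·(0.3962) + (3)·(0.1698) = 1.6981.

Step 4 — take square root: d = √(1.6981) ≈ 1.3031.

d(x, mu) = √(1.6981) ≈ 1.3031


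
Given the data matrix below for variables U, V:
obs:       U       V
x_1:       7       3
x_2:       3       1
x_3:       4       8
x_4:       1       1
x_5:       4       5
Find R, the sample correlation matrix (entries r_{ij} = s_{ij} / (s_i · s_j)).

Step 1 — column means:
  mean(U) = (7 + 3 + 4 + 1 + 4) / 5 = 19/5 = 3.8
  mean(V) = (3 + 1 + 8 + 1 + 5) / 5 = 18/5 = 3.6

Step 2 — sample variances and covariances s[i,j] = (1/(n-1)) · Σ_k (x_{k,i} - mean_i) · (x_{k,j} - mean_j), with n-1 = 4:
  s[U,U] = ((3.2)·(3.2) + (-0.8)·(-0.8) + (0.2)·(0.2) + (-2.8)·(-2.8) + (0.2)·(0.2)) / 4 = 18.8/4 = 4.7
  s[U,V] = ((3.2)·(-0.6) + (-0.8)·(-2.6) + (0.2)·(4.4) + (-2.8)·(-2.6) + (0.2)·(1.4)) / 4 = 8.6/4 = 2.15
  s[V,V] = ((-0.6)·(-0.6) + (-2.6)·(-2.6) + (4.4)·(4.4) + (-2.6)·(-2.6) + (1.4)·(1.4)) / 4 = 35.2/4 = 8.8
  Sample standard deviations s_i = √(s[i,i]):
  s(U) = √(4.7) = 2.1679
  s(V) = √(8.8) = 2.9665

Step 3 — r_{ij} = s_{ij} / (s_i · s_j):
  r[U,U] = 1 (diagonal).
  r[U,V] = 2.15 / (2.1679 · 2.9665) = 2.15 / 6.4312 = 0.3343
  r[V,V] = 1 (diagonal).

R is symmetric with unit diagonal. Assembling:

R = [[1, 0.3343],
 [0.3343, 1]]


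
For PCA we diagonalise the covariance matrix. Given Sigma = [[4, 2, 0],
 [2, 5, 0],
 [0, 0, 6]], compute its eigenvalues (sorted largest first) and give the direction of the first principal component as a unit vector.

Step 1 — characteristic polynomial p(λ) = det(λI - Sigma) = λ³ - tr·λ² + c_1·λ - det, where tr = trace, c_1 = sum of the principal 2×2 minors, det = det(Sigma):
  tr = 4 + 5 + 6 = 15,
  c_1 = (4·5 - (2)²) + (4·6 - (0)²) + (5·6 - (0)²) = 16 + 24 + 30 = 70,
  det = 4·(5·6 - (0)²) - (2)·((2)·6 - (0)·(0)) + (0)·((2)·(0) - 5·(0)) = 4·(30) - (2)·(12) + (0)·(0) = 96.
  So p(λ) = λ³ - 15λ² + 70λ - 96.
Step 2 — look for an integer root (rational root theorem: any rational root is an integer divisor of 96). Testing λ = 6:
  p(6) = 216 - 540 + 420 - 96 = 0  ✓
  Dividing out (λ - 6): p(λ) = (λ - 6)(λ² - 9λ + 16).
Step 3 — remaining eigenvalues from the quadratic λ² - 9λ + 16 = 0:
  Δ = 9² - 4·16 = 81 - 64 = 17,  λ = (9 ± √17)/2 = (9 ± 4.1231)/2 ≈ 6.5616 or 2.4384.
  Sorted: λ_1 = 6.5616,  λ_2 = 6,  λ_3 = 2.4384  (check: sum = 15 = tr ✓).

Step 4 — unit eigenvector for λ_1 ≈ 6.5616: v spans the null space of (Sigma - λ_1 I), whose rows are
  r_1 = (-2.5616, 2, 0),  r_2 = (2, -1.5616, 0),  r_3 = (0, 0, -0.5616).
  v is orthogonal to every row, so take v ∝ r_1 × r_3 = ((2)·(-0.5616) - (0)·(0), (0)·(0) - (-2.5616)·(-0.5616), (-2.5616)·(0) - (2)·(0)) ≈ (-1.1231, -1.4384, 0).
  Rescale (multiply by -1 so the first nonzero entry is positive): u = (1.1231, 1.4384, 0).
  ||u|| = √((1.1231)² + (1.4384)² + (0)²) = √(3.3305) ≈ 1.825,  v_1 = u/||u|| ≈ (0.6154, 0.7882, 0) (||v_1|| = 1).

λ_1 = 6.5616,  λ_2 = 6,  λ_3 = 2.4384;  v_1 ≈ (0.6154, 0.7882, 0)


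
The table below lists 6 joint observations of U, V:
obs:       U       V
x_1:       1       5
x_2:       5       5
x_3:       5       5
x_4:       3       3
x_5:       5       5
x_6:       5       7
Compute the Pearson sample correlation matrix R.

Step 1 — column means:
  mean(U) = (1 + 5 + 5 + 3 + 5 + 5) / 6 = 24/6 = 4
  mean(V) = (5 + 5 + 5 + 3 + 5 + 7) / 6 = 30/6 = 5

Step 2 — sample variances and covariances s[i,j] = (1/(n-1)) · Σ_k (x_{k,i} - mean_i) · (x_{k,j} - mean_j), with n-1 = 5:
  s[U,U] = ((-3)·(-3) + (1)·(1) + (1)·(1) + (-1)·(-1) + (1)·(1) + (1)·(1)) / 5 = 14/5 = 2.8
  s[U,V] = ((-3)·(0) + (1)·(0) + (1)·(0) + (-1)·(-2) + (1)·(0) + (1)·(2)) / 5 = 4/5 = 0.8
  s[V,V] = ((0)·(0) + (0)·(0) + (0)·(0) + (-2)·(-2) + (0)·(0) + (2)·(2)) / 5 = 8/5 = 1.6
  Sample standard deviations s_i = √(s[i,i]):
  s(U) = √(2.8) = 1.6733
  s(V) = √(1.6) = 1.2649

Step 3 — r_{ij} = s_{ij} / (s_i · s_j):
  r[U,U] = 1 (diagonal).
  r[U,V] = 0.8 / (1.6733 · 1.2649) = 0.8 / 2.1166 = 0.378
  r[V,V] = 1 (diagonal).

R is symmetric with unit diagonal. Assembling:

R = [[1, 0.378],
 [0.378, 1]]


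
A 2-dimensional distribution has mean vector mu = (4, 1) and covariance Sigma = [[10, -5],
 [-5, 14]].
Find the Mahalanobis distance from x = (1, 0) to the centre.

Step 1 — centre the observation: (x - mu) = (-3, -1).

Step 2 — invert Sigma. det(Sigma) = 10·14 - (-5)² = 115.
  Sigma^{-1} = (1/det) · [[d, -b], [-b, a]] = [[0.1217, 0.0435],
 [0.0435, 0.087]].

Step 3 — form the quadratic (x - mu)^T · Sigma^{-1} · (x - mu):
  Sigma^{-1} · (x - mu) = (-0.4087, -0.2174).
  (x - mu)^T · [Sigma^{-1} · (x - mu)] = (-3)·(-0.4087) + (-1)·(-0.2174) = 1.4435.

Step 4 — take square root: d = √(1.4435) ≈ 1.2014.

d(x, mu) = √(1.4435) ≈ 1.2014


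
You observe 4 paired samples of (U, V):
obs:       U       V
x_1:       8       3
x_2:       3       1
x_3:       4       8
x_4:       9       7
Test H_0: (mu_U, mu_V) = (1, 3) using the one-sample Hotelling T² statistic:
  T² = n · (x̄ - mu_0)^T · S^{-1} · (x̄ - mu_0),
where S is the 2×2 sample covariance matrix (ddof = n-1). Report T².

Step 1 — sample mean vector:
  mean(U) = (8 + 3 + 4 + 9) / 4 = 24/4 = 6
  mean(V) = (3 + 1 + 8 + 7) / 4 = 19/4 = 4.75
  x̄ = (6, 4.75),  deviation x̄ - mu_0 = (6, 4.75) - (1, 3) = (5, 1.75).

Step 2 — sample covariance matrix, S[i,j] = (1/(n-1)) · Σ_k (x_{k,i} - mean_i) · (x_{k,j} - mean_j), divisor n-1 = 3:
  S[U,U] = ((2)·(2) + (-3)·(-3) + (-2)·(-2) + (3)·(3)) / 3 = 26/3 = 8.6667
  S[U,V] = ((2)·(-1.75) + (-3)·(-3.75) + (-2)·(3.25) + (3)·(2.25)) / 3 = 8/3 = 2.6667
  S[V,V] = ((-1.75)·(-1.75) + (-3.75)·(-3.75) + (3.25)·(3.25) + (2.25)·(2.25)) / 3 = 32.75/3 = 10.9167
  S = [[8.6667, 2.6667],
 [2.6667, 10.9167]].

Step 3 — invert S. det(S) = 8.6667·10.9167 - (2.6667)² = 87.5.
  S^{-1} = (1/det) · [[d, -b], [-b, a]] = [[0.1248, -0.0305],
 [-0.0305, 0.099]].

Step 4 — quadratic form (x̄ - mu_0)^T · S^{-1} · (x̄ - mu_0):
  S^{-1} · (x̄ - mu_0) = (0.5705, 0.021),
  (x̄ - mu_0)^T · [...] = (5)·(0.5705) + (1.75)·(0.021) = 2.889.

Step 5 — scale by n: T² = 4 · 2.889 = 11.5562.

T² ≈ 11.5562


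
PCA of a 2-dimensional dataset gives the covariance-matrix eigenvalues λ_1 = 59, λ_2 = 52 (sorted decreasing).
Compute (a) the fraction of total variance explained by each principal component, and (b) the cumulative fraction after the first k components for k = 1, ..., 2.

Step 1 — total variance = trace(Sigma) = Σ λ_i = 59 + 52 = 111.

Step 2 — fraction explained by component i = λ_i / Σ λ:
  PC1: 59/111 = 0.5315
  PC2: 52/111 = 0.4685

Step 3 — cumulative fraction after k components = (λ_1 + ... + λ_k) / Σ λ:
  k = 1: 59/111 = 0.5315
  k = 2: (59 + 52)/111 = 111/111 = 1

Summary (fraction, with percent):

explained: PC1 0.5315 (53.15%), PC2 0.4685 (46.85%);  cumulative: 0.5315, 1


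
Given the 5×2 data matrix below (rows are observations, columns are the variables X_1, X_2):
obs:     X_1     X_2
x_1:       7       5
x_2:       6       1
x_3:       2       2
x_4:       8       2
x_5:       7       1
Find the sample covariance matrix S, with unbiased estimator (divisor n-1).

Step 1 — column means:
  mean(X_1) = (7 + 6 + 2 + 8 + 7) / 5 = 30/5 = 6
  mean(X_2) = (5 + 1 + 2 + 2 + 1) / 5 = 11/5 = 2.2

Step 2 — sample covariance S[i,j] = (1/(n-1)) · Σ_k (x_{k,i} - mean_i) · (x_{k,j} - mean_j), with n-1 = 4.
  S[X_1,X_1] = ((1)·(1) + (0)·(0) + (-4)·(-4) + (2)·(2) + (1)·(1)) / 4 = 22/4 = 5.5
  S[X_1,X_2] = ((1)·(2.8) + (0)·(-1.2) + (-4)·(-0.2) + (2)·(-0.2) + (1)·(-1.2)) / 4 = 2/4 = 0.5
  S[X_2,X_2] = ((2.8)·(2.8) + (-1.2)·(-1.2) + (-0.2)·(-0.2) + (-0.2)·(-0.2) + (-1.2)·(-1.2)) / 4 = 10.8/4 = 2.7

S is symmetric (S[j,i] = S[i,j]). Assembling:

S = [[5.5, 0.5],
 [0.5, 2.7]]


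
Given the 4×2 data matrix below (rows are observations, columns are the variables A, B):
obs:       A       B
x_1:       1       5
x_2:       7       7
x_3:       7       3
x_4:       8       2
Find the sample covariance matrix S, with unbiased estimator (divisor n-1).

Step 1 — column means:
  mean(A) = (1 + 7 + 7 + 8) / 4 = 23/4 = 5.75
  mean(B) = (5 + 7 + 3 + 2) / 4 = 17/4 = 4.25

Step 2 — sample covariance S[i,j] = (1/(n-1)) · Σ_k (x_{k,i} - mean_i) · (x_{k,j} - mean_j), with n-1 = 3.
  S[A,A] = ((-4.75)·(-4.75) + (1.25)·(1.25) + (1.25)·(1.25) + (2.25)·(2.25)) / 3 = 30.75/3 = 10.25
  S[A,B] = ((-4.75)·(0.75) + (1.25)·(2.75) + (1.25)·(-1.25) + (2.25)·(-2.25)) / 3 = -6.75/3 = -2.25
  S[B,B] = ((0.75)·(0.75) + (2.75)·(2.75) + (-1.25)·(-1.25) + (-2.25)·(-2.25)) / 3 = 14.75/3 = 4.9167

S is symmetric (S[j,i] = S[i,j]). Assembling:

S = [[10.25, -2.25],
 [-2.25, 4.9167]]


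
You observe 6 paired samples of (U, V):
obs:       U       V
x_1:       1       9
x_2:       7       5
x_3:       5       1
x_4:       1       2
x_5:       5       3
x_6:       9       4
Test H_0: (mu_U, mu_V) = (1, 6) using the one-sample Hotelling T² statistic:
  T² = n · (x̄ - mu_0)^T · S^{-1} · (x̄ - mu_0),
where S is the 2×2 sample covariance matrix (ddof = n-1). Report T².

Step 1 — sample mean vector:
  mean(U) = (1 + 7 + 5 + 1 + 5 + 9) / 6 = 28/6 = 4.6667
  mean(V) = (9 + 5 + 1 + 2 + 3 + 4) / 6 = 24/6 = 4
  x̄ = (4.6667, 4),  deviation x̄ - mu_0 = (4.6667, 4) - (1, 6) = (3.6667, -2).

Step 2 — sample covariance matrix, S[i,j] = (1/(n-1)) · Σ_k (x_{k,i} - mean_i) · (x_{k,j} - mean_j), divisor n-1 = 5:
  S[U,U] = ((-3.6667)·(-3.6667) + (2.3333)·(2.3333) + (0.3333)·(0.3333) + (-3.6667)·(-3.6667) + (0.3333)·(0.3333) + (4.3333)·(4.3333)) / 5 = 51.3333/5 = 10.2667
  S[U,V] = ((-3.6667)·(5) + (2.3333)·(1) + (0.3333)·(-3) + (-3.6667)·(-2) + (0.3333)·(-1) + (4.3333)·(0)) / 5 = -10/5 = -2
  S[V,V] = ((5)·(5) + (1)·(1) + (-3)·(-3) + (-2)·(-2) + (-1)·(-1) + (0)·(0)) / 5 = 40/5 = 8
  S = [[10.2667, -2],
 [-2, 8]].

Step 3 — invert S. det(S) = 10.2667·8 - (-2)² = 78.1333.
  S^{-1} = (1/det) · [[d, -b], [-b, a]] = [[0.1024, 0.0256],
 [0.0256, 0.1314]].

Step 4 — quadratic form (x̄ - mu_0)^T · S^{-1} · (x̄ - mu_0):
  S^{-1} · (x̄ - mu_0) = (0.3242, -0.1689),
  (x̄ - mu_0)^T · [...] = (3.6667)·(0.3242) + (-2)·(-0.1689) = 1.5267.

Step 5 — scale by n: T² = 6 · 1.5267 = 9.1604.

T² ≈ 9.1604


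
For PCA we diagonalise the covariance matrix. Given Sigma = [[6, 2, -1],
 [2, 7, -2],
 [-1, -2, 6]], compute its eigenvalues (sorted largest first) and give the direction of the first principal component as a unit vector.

Step 1 — characteristic polynomial p(λ) = det(λI - Sigma) = λ³ - tr·λ² + c_1·λ - det, where tr = trace, c_1 = sum of the principal 2×2 minors, det = det(Sigma):
  tr = 6 + 7 + 6 = 19,
  c_1 = (6·7 - (2)²) + (6·6 - (-1)²) + (7·6 - (-2)²) = 38 + 35 + 38 = 111,
  det = 6·(7·6 - (-2)²) - (2)·((2)·6 - (-2)·(-1)) + (-1)·((2)·(-2) - 7·(-1)) = 6·(38) - (2)·(10) + (-1)·(3) = 205.
  So p(λ) = λ³ - 19λ² + 111λ - 205.
Step 2 — look for an integer root (rational root theorem: any rational root is an integer divisor of 205). Testing λ = 5:
  p(5) = 125 - 475 + 555 - 205 = 0  ✓
  Dividing out (λ - 5): p(λ) = (λ - 5)(λ² - 14λ + 41).
Step 3 — remaining eigenvalues from the quadratic λ² - 14λ + 41 = 0:
  Δ = 14² - 4·41 = 196 - 164 = 32,  λ = (14 ± √32)/2 = (14 ± 5.6569)/2 ≈ 9.8284 or 4.1716.
  Sorted: λ_1 = 9.8284,  λ_2 = 5,  λ_3 = 4.1716  (check: sum = 19 = tr ✓).

Step 4 — unit eigenvector for λ_1 ≈ 9.8284: v spans the null space of (Sigma - λ_1 I), whose rows are
  r_1 = (-3.8284, 2, -1),  r_2 = (2, -2.8284, -2),  r_3 = (-1, -2, -3.8284).
  v is orthogonal to every row, so take v ∝ r_1 × r_2 = ((2)·(-2) - (-1)·(-2.8284), (-1)·(2) - (-3.8284)·(-2), (-3.8284)·(-2.8284) - (2)·(2)) ≈ (-6.8284, -9.6569, 6.8284).
  Rescale (multiply by -1 so the first nonzero entry is positive): u = (6.8284, 9.6569, -6.8284).
  ||u|| = √((6.8284)² + (9.6569)² + (-6.8284)²) = √(186.5097) ≈ 13.6569,  v_1 = u/||u|| ≈ (0.5, 0.7071, -0.5) (||v_1|| = 1).

λ_1 = 9.8284,  λ_2 = 5,  λ_3 = 4.1716;  v_1 ≈ (0.5, 0.7071, -0.5)


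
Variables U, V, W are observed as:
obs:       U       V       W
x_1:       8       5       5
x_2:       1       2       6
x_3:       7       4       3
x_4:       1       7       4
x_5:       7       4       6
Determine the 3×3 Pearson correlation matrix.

Step 1 — column means:
  mean(U) = (8 + 1 + 7 + 1 + 7) / 5 = 24/5 = 4.8
  mean(V) = (5 + 2 + 4 + 7 + 4) / 5 = 22/5 = 4.4
  mean(W) = (5 + 6 + 3 + 4 + 6) / 5 = 24/5 = 4.8

Step 2 — sample variances and covariances s[i,j] = (1/(n-1)) · Σ_k (x_{k,i} - mean_i) · (x_{k,j} - mean_j), with n-1 = 4:
  s[U,U] = ((3.2)·(3.2) + (-3.8)·(-3.8) + (2.2)·(2.2) + (-3.8)·(-3.8) + (2.2)·(2.2)) / 4 = 48.8/4 = 12.2
  s[U,V] = ((3.2)·(0.6) + (-3.8)·(-2.4) + (2.2)·(-0.4) + (-3.8)·(2.6) + (2.2)·(-0.4)) / 4 = -0.6/4 = -0.15
  s[U,W] = ((3.2)·(0.2) + (-3.8)·(1.2) + (2.2)·(-1.8) + (-3.8)·(-0.8) + (2.2)·(1.2)) / 4 = -2.2/4 = -0.55
  s[V,V] = ((0.6)·(0.6) + (-2.4)·(-2.4) + (-0.4)·(-0.4) + (2.6)·(2.6) + (-0.4)·(-0.4)) / 4 = 13.2/4 = 3.3
  s[V,W] = ((0.6)·(0.2) + (-2.4)·(1.2) + (-0.4)·(-1.8) + (2.6)·(-0.8) + (-0.4)·(1.2)) / 4 = -4.6/4 = -1.15
  s[W,W] = ((0.2)·(0.2) + (1.2)·(1.2) + (-1.8)·(-1.8) + (-0.8)·(-0.8) + (1.2)·(1.2)) / 4 = 6.8/4 = 1.7
  Sample standard deviations s_i = √(s[i,i]):
  s(U) = √(12.2) = 3.4928
  s(V) = √(3.3) = 1.8166
  s(W) = √(1.7) = 1.3038

Step 3 — r_{ij} = s_{ij} / (s_i · s_j):
  r[U,U] = 1 (diagonal).
  r[U,V] = -0.15 / (3.4928 · 1.8166) = -0.15 / 6.3451 = -0.0236
  r[U,W] = -0.55 / (3.4928 · 1.3038) = -0.55 / 4.5541 = -0.1208
  r[V,V] = 1 (diagonal).
  r[V,W] = -1.15 / (1.8166 · 1.3038) = -1.15 / 2.3685 = -0.4855
  r[W,W] = 1 (diagonal).

R is symmetric with unit diagonal. Assembling:

R = [[1, -0.0236, -0.1208],
 [-0.0236, 1, -0.4855],
 [-0.1208, -0.4855, 1]]


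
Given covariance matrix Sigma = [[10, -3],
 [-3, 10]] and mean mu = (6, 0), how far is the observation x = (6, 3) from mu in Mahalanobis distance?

Step 1 — centre the observation: (x - mu) = (0, 3).

Step 2 — invert Sigma. det(Sigma) = 10·10 - (-3)² = 91.
  Sigma^{-1} = (1/det) · [[d, -b], [-b, a]] = [[0.1099, 0.033],
 [0.033, 0.1099]].

Step 3 — form the quadratic (x - mu)^T · Sigma^{-1} · (x - mu):
  Sigma^{-1} · (x - mu) = (0.0989, 0.3297).
  (x - mu)^T · [Sigma^{-1} · (x - mu)] = (0)·(0.0989) + (3)·(0.3297) = 0.989.

Step 4 — take square root: d = √(0.989) ≈ 0.9945.

d(x, mu) = √(0.989) ≈ 0.9945


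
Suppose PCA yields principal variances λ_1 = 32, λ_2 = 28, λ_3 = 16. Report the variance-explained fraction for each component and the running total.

Step 1 — total variance = trace(Sigma) = Σ λ_i = 32 + 28 + 16 = 76.

Step 2 — fraction explained by component i = λ_i / Σ λ:
  PC1: 32/76 = 0.4211
  PC2: 28/76 = 0.3684
  PC3: 16/76 = 0.2105

Step 3 — cumulative fraction after k components = (λ_1 + ... + λ_k) / Σ λ:
  k = 1: 32/76 = 0.4211
  k = 2: (32 + 28)/76 = 60/76 = 0.7895
  k = 3: (32 + 28 + 16)/76 = 76/76 = 1

Summary (fraction, with percent):

explained: PC1 0.4211 (42.11%), PC2 0.3684 (36.84%), PC3 0.2105 (21.05%);  cumulative: 0.4211, 0.7895, 1


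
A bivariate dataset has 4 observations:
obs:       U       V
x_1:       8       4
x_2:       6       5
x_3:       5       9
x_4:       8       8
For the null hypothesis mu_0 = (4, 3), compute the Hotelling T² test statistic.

Step 1 — sample mean vector:
  mean(U) = (8 + 6 + 5 + 8) / 4 = 27/4 = 6.75
  mean(V) = (4 + 5 + 9 + 8) / 4 = 26/4 = 6.5
  x̄ = (6.75, 6.5),  deviation x̄ - mu_0 = (6.75, 6.5) - (4, 3) = (2.75, 3.5).

Step 2 — sample covariance matrix, S[i,j] = (1/(n-1)) · Σ_k (x_{k,i} - mean_i) · (x_{k,j} - mean_j), divisor n-1 = 3:
  S[U,U] = ((1.25)·(1.25) + (-0.75)·(-0.75) + (-1.75)·(-1.75) + (1.25)·(1.25)) / 3 = 6.75/3 = 2.25
  S[U,V] = ((1.25)·(-2.5) + (-0.75)·(-1.5) + (-1.75)·(2.5) + (1.25)·(1.5)) / 3 = -4.5/3 = -1.5
  S[V,V] = ((-2.5)·(-2.5) + (-1.5)·(-1.5) + (2.5)·(2.5) + (1.5)·(1.5)) / 3 = 17/3 = 5.6667
  S = [[2.25, -1.5],
 [-1.5, 5.6667]].

Step 3 — invert S. det(S) = 2.25·5.6667 - (-1.5)² = 10.5.
  S^{-1} = (1/det) · [[d, -b], [-b, a]] = [[0.5397, 0.1429],
 [0.1429, 0.2143]].

Step 4 — quadratic form (x̄ - mu_0)^T · S^{-1} · (x̄ - mu_0):
  S^{-1} · (x̄ - mu_0) = (1.9841, 1.1429),
  (x̄ - mu_0)^T · [...] = (2.75)·(1.9841) + (3.5)·(1.1429) = 9.4563.

Step 5 — scale by n: T² = 4 · 9.4563 = 37.8254.

T² ≈ 37.8254


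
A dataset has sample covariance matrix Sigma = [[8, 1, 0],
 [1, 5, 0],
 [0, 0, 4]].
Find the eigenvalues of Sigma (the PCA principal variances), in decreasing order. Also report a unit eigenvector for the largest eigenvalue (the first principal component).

Step 1 — characteristic polynomial p(λ) = det(λI - Sigma) = λ³ - tr·λ² + c_1·λ - det, where tr = trace, c_1 = sum of the principal 2×2 minors, det = det(Sigma):
  tr = 8 + 5 + 4 = 17,
  c_1 = (8·5 - (1)²) + (8·4 - (0)²) + (5·4 - (0)²) = 39 + 32 + 20 = 91,
  det = 8·(5·4 - (0)²) - (1)·((1)·4 - (0)·(0)) + (0)·((1)·(0) - 5·(0)) = 8·(20) - (1)·(4) + (0)·(0) = 156.
  So p(λ) = λ³ - 17λ² + 91λ - 156.
Step 2 — look for an integer root (rational root theorem: any rational root is an integer divisor of 156). Testing λ = 4:
  p(4) = 64 - 272 + 364 - 156 = 0  ✓
  Dividing out (λ - 4): p(λ) = (λ - 4)(λ² - 13λ + 39).
Step 3 — remaining eigenvalues from the quadratic λ² - 13λ + 39 = 0:
  Δ = 13² - 4·39 = 169 - 156 = 13,  λ = (13 ± √13)/2 = (13 ± 3.6056)/2 ≈ 8.3028 or 4.6972.
  Sorted: λ_1 = 8.3028,  λ_2 = 4.6972,  λ_3 = 4  (check: sum = 17 = tr ✓).

Step 4 — unit eigenvector for λ_1 ≈ 8.3028: v spans the null space of (Sigma - λ_1 I), whose rows are
  r_1 = (-0.3028, 1, 0),  r_2 = (1, -3.3028, 0),  r_3 = (0, 0, -4.3028).
  v is orthogonal to every row, so take v ∝ r_1 × r_3 = ((1)·(-4.3028) - (0)·(0), (0)·(0) - (-0.3028)·(-4.3028), (-0.3028)·(0) - (1)·(0)) ≈ (-4.3028, -1.3028, 0).
  Rescale (multiply by -1 so the first nonzero entry is positive): u = (4.3028, 1.3028, 0).
  ||u|| = √((4.3028)² + (1.3028)² + (0)²) = √(20.2111) ≈ 4.4957,  v_1 = u/||u|| ≈ (0.9571, 0.2898, 0) (||v_1|| = 1).

λ_1 = 8.3028,  λ_2 = 4.6972,  λ_3 = 4;  v_1 ≈ (0.9571, 0.2898, 0)


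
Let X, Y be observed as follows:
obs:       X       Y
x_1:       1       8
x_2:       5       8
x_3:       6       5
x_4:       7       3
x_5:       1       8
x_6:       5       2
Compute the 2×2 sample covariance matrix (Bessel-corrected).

Step 1 — column means:
  mean(X) = (1 + 5 + 6 + 7 + 1 + 5) / 6 = 25/6 = 4.1667
  mean(Y) = (8 + 8 + 5 + 3 + 8 + 2) / 6 = 34/6 = 5.6667

Step 2 — sample covariance S[i,j] = (1/(n-1)) · Σ_k (x_{k,i} - mean_i) · (x_{k,j} - mean_j), with n-1 = 5.
  S[X,X] = ((-3.1667)·(-3.1667) + (0.8333)·(0.8333) + (1.8333)·(1.8333) + (2.8333)·(2.8333) + (-3.1667)·(-3.1667) + (0.8333)·(0.8333)) / 5 = 32.8333/5 = 6.5667
  S[X,Y] = ((-3.1667)·(2.3333) + (0.8333)·(2.3333) + (1.8333)·(-0.6667) + (2.8333)·(-2.6667) + (-3.1667)·(2.3333) + (0.8333)·(-3.6667)) / 5 = -24.6667/5 = -4.9333
  S[Y,Y] = ((2.3333)·(2.3333) + (2.3333)·(2.3333) + (-0.6667)·(-0.6667) + (-2.6667)·(-2.6667) + (2.3333)·(2.3333) + (-3.6667)·(-3.6667)) / 5 = 37.3333/5 = 7.4667

S is symmetric (S[j,i] = S[i,j]). Assembling:

S = [[6.5667, -4.9333],
 [-4.9333, 7.4667]]


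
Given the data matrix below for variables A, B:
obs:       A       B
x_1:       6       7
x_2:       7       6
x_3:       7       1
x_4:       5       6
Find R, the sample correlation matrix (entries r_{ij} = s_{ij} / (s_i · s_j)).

Step 1 — column means:
  mean(A) = (6 + 7 + 7 + 5) / 4 = 25/4 = 6.25
  mean(B) = (7 + 6 + 1 + 6) / 4 = 20/4 = 5

Step 2 — sample variances and covariances s[i,j] = (1/(n-1)) · Σ_k (x_{k,i} - mean_i) · (x_{k,j} - mean_j), with n-1 = 3:
  s[A,A] = ((-0.25)·(-0.25) + (0.75)·(0.75) + (0.75)·(0.75) + (-1.25)·(-1.25)) / 3 = 2.75/3 = 0.9167
  s[A,B] = ((-0.25)·(2) + (0.75)·(1) + (0.75)·(-4) + (-1.25)·(1)) / 3 = -4/3 = -1.3333
  s[B,B] = ((2)·(2) + (1)·(1) + (-4)·(-4) + (1)·(1)) / 3 = 22/3 = 7.3333
  Sample standard deviations s_i = √(s[i,i]):
  s(A) = √(0.9167) = 0.9574
  s(B) = √(7.3333) = 2.708

Step 3 — r_{ij} = s_{ij} / (s_i · s_j):
  r[A,A] = 1 (diagonal).
  r[A,B] = -1.3333 / (0.9574 · 2.708) = -1.3333 / 2.5927 = -0.5143
  r[B,B] = 1 (diagonal).

R is symmetric with unit diagonal. Assembling:

R = [[1, -0.5143],
 [-0.5143, 1]]


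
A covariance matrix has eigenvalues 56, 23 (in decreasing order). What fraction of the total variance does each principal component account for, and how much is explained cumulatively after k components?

Step 1 — total variance = trace(Sigma) = Σ λ_i = 56 + 23 = 79.

Step 2 — fraction explained by component i = λ_i / Σ λ:
  PC1: 56/79 = 0.7089
  PC2: 23/79 = 0.2911

Step 3 — cumulative fraction after k components = (λ_1 + ... + λ_k) / Σ λ:
  k = 1: 56/79 = 0.7089
  k = 2: (56 + 23)/79 = 79/79 = 1

Summary (fraction, with percent):

explained: PC1 0.7089 (70.89%), PC2 0.2911 (29.11%);  cumulative: 0.7089, 1


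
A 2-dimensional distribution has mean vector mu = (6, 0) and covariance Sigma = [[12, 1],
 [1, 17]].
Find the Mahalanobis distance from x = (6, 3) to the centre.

Step 1 — centre the observation: (x - mu) = (0, 3).

Step 2 — invert Sigma. det(Sigma) = 12·17 - (1)² = 203.
  Sigma^{-1} = (1/det) · [[d, -b], [-b, a]] = [[0.0837, -0.0049],
 [-0.0049, 0.0591]].

Step 3 — form the quadratic (x - mu)^T · Sigma^{-1} · (x - mu):
  Sigma^{-1} · (x - mu) = (-0.0148, 0.1773).
  (x - mu)^T · [Sigma^{-1} · (x - mu)] = (0)·(-0.0148) + (3)·(0.1773) = 0.532.

Step 4 — take square root: d = √(0.532) ≈ 0.7294.

d(x, mu) = √(0.532) ≈ 0.7294


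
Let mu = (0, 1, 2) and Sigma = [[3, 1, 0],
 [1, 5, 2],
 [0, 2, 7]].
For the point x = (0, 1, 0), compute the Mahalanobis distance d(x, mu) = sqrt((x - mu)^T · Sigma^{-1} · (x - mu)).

Step 1 — centre the observation: (x - mu) = (0, 0, -2).

Step 2 — invert Sigma (cofactor / det for 3×3, or solve directly):
  Sigma^{-1} = [[0.3605, -0.0814, 0.0233],
 [-0.0814, 0.2442, -0.0698],
 [0.0233, -0.0698, 0.1628]].

Step 3 — form the quadratic (x - mu)^T · Sigma^{-1} · (x - mu):
  Sigma^{-1} · (x - mu) = (-0.0465, 0.1395, -0.3256).
  (x - mu)^T · [Sigma^{-1} · (x - mu)] = (0)·(-0.0465) + (0)·(0.1395) + (-2)·(-0.3256) = 0.6512.

Step 4 — take square root: d = √(0.6512) ≈ 0.8069.

d(x, mu) = √(0.6512) ≈ 0.8069


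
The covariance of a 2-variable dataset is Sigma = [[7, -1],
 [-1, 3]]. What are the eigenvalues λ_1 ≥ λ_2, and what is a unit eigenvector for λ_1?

Step 1 — characteristic polynomial of 2×2 Sigma:
  det(Sigma - λI) = λ² - trace · λ + det = 0.
  trace = 7 + 3 = 10, det = 7·3 - (-1)² = 20.
Step 2 — discriminant:
  Δ = trace² - 4·det = 100 - 80 = 20.
Step 3 — eigenvalues:
  λ = (trace ± √Δ)/2 = (10 ± 4.4721)/2,
  λ_1 = 7.2361,  λ_2 = 2.7639.

Step 4 — unit eigenvector for λ_1: solve (Sigma - λ_1 I)v = 0. First row:
  (7 - 7.2361)·v_x + (-1)·v_y = 0, i.e. (-0.2361)·v_x + (-1)·v_y = 0,
  so v ∝ (b, λ_1 - a) = (-1, 0.2361); multiply by -1 so the first entry is positive: u = (1, -0.2361).
  ||u|| = √((1)² + (-0.2361)²) = √(1.0557) ≈ 1.0275,
  v_1 = u/||u|| ≈ (0.9732, -0.2298) (||v_1|| = 1).

λ_1 = 7.2361,  λ_2 = 2.7639;  v_1 ≈ (0.9732, -0.2298)


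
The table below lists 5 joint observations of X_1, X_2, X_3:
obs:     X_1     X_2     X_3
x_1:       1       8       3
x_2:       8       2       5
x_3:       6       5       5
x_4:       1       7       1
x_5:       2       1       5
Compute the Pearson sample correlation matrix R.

Step 1 — column means:
  mean(X_1) = (1 + 8 + 6 + 1 + 2) / 5 = 18/5 = 3.6
  mean(X_2) = (8 + 2 + 5 + 7 + 1) / 5 = 23/5 = 4.6
  mean(X_3) = (3 + 5 + 5 + 1 + 5) / 5 = 19/5 = 3.8

Step 2 — sample variances and covariances s[i,j] = (1/(n-1)) · Σ_k (x_{k,i} - mean_i) · (x_{k,j} - mean_j), with n-1 = 4:
  s[X_1,X_1] = ((-2.6)·(-2.6) + (4.4)·(4.4) + (2.4)·(2.4) + (-2.6)·(-2.6) + (-1.6)·(-1.6)) / 4 = 41.2/4 = 10.3
  s[X_1,X_2] = ((-2.6)·(3.4) + (4.4)·(-2.6) + (2.4)·(0.4) + (-2.6)·(2.4) + (-1.6)·(-3.6)) / 4 = -19.8/4 = -4.95
  s[X_1,X_3] = ((-2.6)·(-0.8) + (4.4)·(1.2) + (2.4)·(1.2) + (-2.6)·(-2.8) + (-1.6)·(1.2)) / 4 = 15.6/4 = 3.9
  s[X_2,X_2] = ((3.4)·(3.4) + (-2.6)·(-2.6) + (0.4)·(0.4) + (2.4)·(2.4) + (-3.6)·(-3.6)) / 4 = 37.2/4 = 9.3
  s[X_2,X_3] = ((3.4)·(-0.8) + (-2.6)·(1.2) + (0.4)·(1.2) + (2.4)·(-2.8) + (-3.6)·(1.2)) / 4 = -16.4/4 = -4.1
  s[X_3,X_3] = ((-0.8)·(-0.8) + (1.2)·(1.2) + (1.2)·(1.2) + (-2.8)·(-2.8) + (1.2)·(1.2)) / 4 = 12.8/4 = 3.2
  Sample standard deviations s_i = √(s[i,i]):
  s(X_1) = √(10.3) = 3.2094
  s(X_2) = √(9.3) = 3.0496
  s(X_3) = √(3.2) = 1.7889

Step 3 — r_{ij} = s_{ij} / (s_i · s_j):
  r[X_1,X_1] = 1 (diagonal).
  r[X_1,X_2] = -4.95 / (3.2094 · 3.0496) = -4.95 / 9.7872 = -0.5058
  r[X_1,X_3] = 3.9 / (3.2094 · 1.7889) = 3.9 / 5.7411 = 0.6793
  r[X_2,X_2] = 1 (diagonal).
  r[X_2,X_3] = -4.1 / (3.0496 · 1.7889) = -4.1 / 5.4553 = -0.7516
  r[X_3,X_3] = 1 (diagonal).

R is symmetric with unit diagonal. Assembling:

R = [[1, -0.5058, 0.6793],
 [-0.5058, 1, -0.7516],
 [0.6793, -0.7516, 1]]


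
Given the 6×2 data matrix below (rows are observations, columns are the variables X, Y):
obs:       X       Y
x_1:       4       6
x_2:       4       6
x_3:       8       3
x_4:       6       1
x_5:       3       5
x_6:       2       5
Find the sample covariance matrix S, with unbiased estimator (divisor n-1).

Step 1 — column means:
  mean(X) = (4 + 4 + 8 + 6 + 3 + 2) / 6 = 27/6 = 4.5
  mean(Y) = (6 + 6 + 3 + 1 + 5 + 5) / 6 = 26/6 = 4.3333

Step 2 — sample covariance S[i,j] = (1/(n-1)) · Σ_k (x_{k,i} - mean_i) · (x_{k,j} - mean_j), with n-1 = 5.
  S[X,X] = ((-0.5)·(-0.5) + (-0.5)·(-0.5) + (3.5)·(3.5) + (1.5)·(1.5) + (-1.5)·(-1.5) + (-2.5)·(-2.5)) / 5 = 23.5/5 = 4.7
  S[X,Y] = ((-0.5)·(1.6667) + (-0.5)·(1.6667) + (3.5)·(-1.3333) + (1.5)·(-3.3333) + (-1.5)·(0.6667) + (-2.5)·(0.6667)) / 5 = -14/5 = -2.8
  S[Y,Y] = ((1.6667)·(1.6667) + (1.6667)·(1.6667) + (-1.3333)·(-1.3333) + (-3.3333)·(-3.3333) + (0.6667)·(0.6667) + (0.6667)·(0.6667)) / 5 = 19.3333/5 = 3.8667

S is symmetric (S[j,i] = S[i,j]). Assembling:

S = [[4.7, -2.8],
 [-2.8, 3.8667]]


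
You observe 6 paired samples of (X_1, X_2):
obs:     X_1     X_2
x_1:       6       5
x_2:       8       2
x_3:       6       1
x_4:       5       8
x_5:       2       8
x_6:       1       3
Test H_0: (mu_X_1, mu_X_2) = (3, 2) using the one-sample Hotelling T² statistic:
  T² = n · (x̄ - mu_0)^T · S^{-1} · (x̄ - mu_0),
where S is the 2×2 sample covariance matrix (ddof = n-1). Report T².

Step 1 — sample mean vector:
  mean(X_1) = (6 + 8 + 6 + 5 + 2 + 1) / 6 = 28/6 = 4.6667
  mean(X_2) = (5 + 2 + 1 + 8 + 8 + 3) / 6 = 27/6 = 4.5
  x̄ = (4.6667, 4.5),  deviation x̄ - mu_0 = (4.6667, 4.5) - (3, 2) = (1.6667, 2.5).

Step 2 — sample covariance matrix, S[i,j] = (1/(n-1)) · Σ_k (x_{k,i} - mean_i) · (x_{k,j} - mean_j), divisor n-1 = 5:
  S[X_1,X_1] = ((1.3333)·(1.3333) + (3.3333)·(3.3333) + (1.3333)·(1.3333) + (0.3333)·(0.3333) + (-2.6667)·(-2.6667) + (-3.6667)·(-3.6667)) / 5 = 35.3333/5 = 7.0667
  S[X_1,X_2] = ((1.3333)·(0.5) + (3.3333)·(-2.5) + (1.3333)·(-3.5) + (0.3333)·(3.5) + (-2.6667)·(3.5) + (-3.6667)·(-1.5)) / 5 = -15/5 = -3
  S[X_2,X_2] = ((0.5)·(0.5) + (-2.5)·(-2.5) + (-3.5)·(-3.5) + (3.5)·(3.5) + (3.5)·(3.5) + (-1.5)·(-1.5)) / 5 = 45.5/5 = 9.1
  S = [[7.0667, -3],
 [-3, 9.1]].

Step 3 — invert S. det(S) = 7.0667·9.1 - (-3)² = 55.3067.
  S^{-1} = (1/det) · [[d, -b], [-b, a]] = [[0.1645, 0.0542],
 [0.0542, 0.1278]].

Step 4 — quadratic form (x̄ - mu_0)^T · S^{-1} · (x̄ - mu_0):
  S^{-1} · (x̄ - mu_0) = (0.4098, 0.4098),
  (x̄ - mu_0)^T · [...] = (1.6667)·(0.4098) + (2.5)·(0.4098) = 1.7077.

Step 5 — scale by n: T² = 6 · 1.7077 = 10.2459.

T² ≈ 10.2459


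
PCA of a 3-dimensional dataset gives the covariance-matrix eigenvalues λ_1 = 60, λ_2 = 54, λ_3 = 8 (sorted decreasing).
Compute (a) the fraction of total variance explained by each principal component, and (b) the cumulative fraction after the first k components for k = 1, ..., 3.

Step 1 — total variance = trace(Sigma) = Σ λ_i = 60 + 54 + 8 = 122.

Step 2 — fraction explained by component i = λ_i / Σ λ:
  PC1: 60/122 = 0.4918
  PC2: 54/122 = 0.4426
  PC3: 8/122 = 0.0656

Step 3 — cumulative fraction after k components = (λ_1 + ... + λ_k) / Σ λ:
  k = 1: 60/122 = 0.4918
  k = 2: (60 + 54)/122 = 114/122 = 0.9344
  k = 3: (60 + 54 + 8)/122 = 122/122 = 1

Summary (fraction, with percent):

explained: PC1 0.4918 (49.18%), PC2 0.4426 (44.26%), PC3 0.0656 (6.56%);  cumulative: 0.4918, 0.9344, 1


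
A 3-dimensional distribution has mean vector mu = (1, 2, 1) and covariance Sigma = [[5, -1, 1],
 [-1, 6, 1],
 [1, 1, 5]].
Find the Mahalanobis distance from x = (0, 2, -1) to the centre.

Step 1 — centre the observation: (x - mu) = (-1, 0, -2).

Step 2 — invert Sigma (cofactor / det for 3×3, or solve directly):
  Sigma^{-1} = [[0.2197, 0.0455, -0.053],
 [0.0455, 0.1818, -0.0455],
 [-0.053, -0.0455, 0.2197]].

Step 3 — form the quadratic (x - mu)^T · Sigma^{-1} · (x - mu):
  Sigma^{-1} · (x - mu) = (-0.1136, 0.0455, -0.3864).
  (x - mu)^T · [Sigma^{-1} · (x - mu)] = (-1)·(-0.1136) + (0)·(0.0455) + (-2)·(-0.3864) = 0.8864.

Step 4 — take square root: d = √(0.8864) ≈ 0.9415.

d(x, mu) = √(0.8864) ≈ 0.9415


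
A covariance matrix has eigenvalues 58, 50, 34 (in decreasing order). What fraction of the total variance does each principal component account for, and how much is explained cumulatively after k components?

Step 1 — total variance = trace(Sigma) = Σ λ_i = 58 + 50 + 34 = 142.

Step 2 — fraction explained by component i = λ_i / Σ λ:
  PC1: 58/142 = 0.4085
  PC2: 50/142 = 0.3521
  PC3: 34/142 = 0.2394

Step 3 — cumulative fraction after k components = (λ_1 + ... + λ_k) / Σ λ:
  k = 1: 58/142 = 0.4085
  k = 2: (58 + 50)/142 = 108/142 = 0.7606
  k = 3: (58 + 50 + 34)/142 = 142/142 = 1

Summary (fraction, with percent):

explained: PC1 0.4085 (40.85%), PC2 0.3521 (35.21%), PC3 0.2394 (23.94%);  cumulative: 0.4085, 0.7606, 1


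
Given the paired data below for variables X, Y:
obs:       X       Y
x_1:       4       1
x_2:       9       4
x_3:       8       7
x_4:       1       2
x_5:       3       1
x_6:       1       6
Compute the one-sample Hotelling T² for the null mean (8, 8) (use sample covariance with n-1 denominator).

Step 1 — sample mean vector:
  mean(X) = (4 + 9 + 8 + 1 + 3 + 1) / 6 = 26/6 = 4.3333
  mean(Y) = (1 + 4 + 7 + 2 + 1 + 6) / 6 = 21/6 = 3.5
  x̄ = (4.3333, 3.5),  deviation x̄ - mu_0 = (4.3333, 3.5) - (8, 8) = (-3.6667, -4.5).

Step 2 — sample covariance matrix, S[i,j] = (1/(n-1)) · Σ_k (x_{k,i} - mean_i) · (x_{k,j} - mean_j), divisor n-1 = 5:
  S[X,X] = ((-0.3333)·(-0.3333) + (4.6667)·(4.6667) + (3.6667)·(3.6667) + (-3.3333)·(-3.3333) + (-1.3333)·(-1.3333) + (-3.3333)·(-3.3333)) / 5 = 59.3333/5 = 11.8667
  S[X,Y] = ((-0.3333)·(-2.5) + (4.6667)·(0.5) + (3.6667)·(3.5) + (-3.3333)·(-1.5) + (-1.3333)·(-2.5) + (-3.3333)·(2.5)) / 5 = 16/5 = 3.2
  S[Y,Y] = ((-2.5)·(-2.5) + (0.5)·(0.5) + (3.5)·(3.5) + (-1.5)·(-1.5) + (-2.5)·(-2.5) + (2.5)·(2.5)) / 5 = 33.5/5 = 6.7
  S = [[11.8667, 3.2],
 [3.2, 6.7]].

Step 3 — invert S. det(S) = 11.8667·6.7 - (3.2)² = 69.2667.
  S^{-1} = (1/det) · [[d, -b], [-b, a]] = [[0.0967, -0.0462],
 [-0.0462, 0.1713]].

Step 4 — quadratic form (x̄ - mu_0)^T · S^{-1} · (x̄ - mu_0):
  S^{-1} · (x̄ - mu_0) = (-0.1468, -0.6015),
  (x̄ - mu_0)^T · [...] = (-3.6667)·(-0.1468) + (-4.5)·(-0.6015) = 3.2451.

Step 5 — scale by n: T² = 6 · 3.2451 = 19.4706.

T² ≈ 19.4706


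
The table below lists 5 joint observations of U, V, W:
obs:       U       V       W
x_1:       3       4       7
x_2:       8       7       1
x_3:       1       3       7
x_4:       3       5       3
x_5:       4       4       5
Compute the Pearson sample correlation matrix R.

Step 1 — column means:
  mean(U) = (3 + 8 + 1 + 3 + 4) / 5 = 19/5 = 3.8
  mean(V) = (4 + 7 + 3 + 5 + 4) / 5 = 23/5 = 4.6
  mean(W) = (7 + 1 + 7 + 3 + 5) / 5 = 23/5 = 4.6

Step 2 — sample variances and covariances s[i,j] = (1/(n-1)) · Σ_k (x_{k,i} - mean_i) · (x_{k,j} - mean_j), with n-1 = 4:
  s[U,U] = ((-0.8)·(-0.8) + (4.2)·(4.2) + (-2.8)·(-2.8) + (-0.8)·(-0.8) + (0.2)·(0.2)) / 4 = 26.8/4 = 6.7
  s[U,V] = ((-0.8)·(-0.6) + (4.2)·(2.4) + (-2.8)·(-1.6) + (-0.8)·(0.4) + (0.2)·(-0.6)) / 4 = 14.6/4 = 3.65
  s[U,W] = ((-0.8)·(2.4) + (4.2)·(-3.6) + (-2.8)·(2.4) + (-0.8)·(-1.6) + (0.2)·(0.4)) / 4 = -22.4/4 = -5.6
  s[V,V] = ((-0.6)·(-0.6) + (2.4)·(2.4) + (-1.6)·(-1.6) + (0.4)·(0.4) + (-0.6)·(-0.6)) / 4 = 9.2/4 = 2.3
  s[V,W] = ((-0.6)·(2.4) + (2.4)·(-3.6) + (-1.6)·(2.4) + (0.4)·(-1.6) + (-0.6)·(0.4)) / 4 = -14.8/4 = -3.7
  s[W,W] = ((2.4)·(2.4) + (-3.6)·(-3.6) + (2.4)·(2.4) + (-1.6)·(-1.6) + (0.4)·(0.4)) / 4 = 27.2/4 = 6.8
  Sample standard deviations s_i = √(s[i,i]):
  s(U) = √(6.7) = 2.5884
  s(V) = √(2.3) = 1.5166
  s(W) = √(6.8) = 2.6077

Step 3 — r_{ij} = s_{ij} / (s_i · s_j):
  r[U,U] = 1 (diagonal).
  r[U,V] = 3.65 / (2.5884 · 1.5166) = 3.65 / 3.9256 = 0.9298
  r[U,W] = -5.6 / (2.5884 · 2.6077) = -5.6 / 6.7498 = -0.8297
  r[V,V] = 1 (diagonal).
  r[V,W] = -3.7 / (1.5166 · 2.6077) = -3.7 / 3.9547 = -0.9356
  r[W,W] = 1 (diagonal).

R is symmetric with unit diagonal. Assembling:

R = [[1, 0.9298, -0.8297],
 [0.9298, 1, -0.9356],
 [-0.8297, -0.9356, 1]]


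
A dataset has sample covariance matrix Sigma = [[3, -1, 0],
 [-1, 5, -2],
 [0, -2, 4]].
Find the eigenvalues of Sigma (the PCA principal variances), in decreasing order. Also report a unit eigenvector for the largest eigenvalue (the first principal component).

Step 1 — characteristic polynomial p(λ) = det(λI - Sigma) = λ³ - tr·λ² + c_1·λ - det, where tr = trace, c_1 = sum of the principal 2×2 minors, det = det(Sigma):
  tr = 3 + 5 + 4 = 12,
  c_1 = (3·5 - (-1)²) + (3·4 - (0)²) + (5·4 - (-2)²) = 14 + 12 + 16 = 42,
  det = 3·(5·4 - (-2)²) - (-1)·((-1)·4 - (-2)·(0)) + (0)·((-1)·(-2) - 5·(0)) = 3·(16) - (-1)·(-4) + (0)·(2) = 44.
  So p(λ) = λ³ - 12λ² + 42λ - 44.
Step 2 — look for an integer root (rational root theorem: any rational root is an integer divisor of 44). Testing λ = 2:
  p(2) = 8 - 48 + 84 - 44 = 0  ✓
  Dividing out (λ - 2): p(λ) = (λ - 2)(λ² - 10λ + 22).
Step 3 — remaining eigenvalues from the quadratic λ² - 10λ + 22 = 0:
  Δ = 10² - 4·22 = 100 - 88 = 12,  λ = (10 ± √12)/2 = (10 ± 3.4641)/2 ≈ 6.7321 or 3.2679.
  Sorted: λ_1 = 6.7321,  λ_2 = 3.2679,  λ_3 = 2  (check: sum = 12 = tr ✓).

Step 4 — unit eigenvector for λ_1 ≈ 6.7321: v spans the null space of (Sigma - λ_1 I), whose rows are
  r_1 = (-3.7321, -1, 0),  r_2 = (-1, -1.7321, -2),  r_3 = (0, -2, -2.7321).
  v is orthogonal to every row, so take v ∝ r_1 × r_2 = ((-1)·(-2) - (0)·(-1.7321), (0)·(-1) - (-3.7321)·(-2), (-3.7321)·(-1.7321) - (-1)·(-1)) ≈ (2, -7.4641, 5.4641).
  Let u = (2, -7.4641, 5.4641).
  ||u|| = √((2)² + (-7.4641)² + (5.4641)²) = √(89.5692) ≈ 9.4641,  v_1 = u/||u|| ≈ (0.2113, -0.7887, 0.5774) (||v_1|| = 1).

λ_1 = 6.7321,  λ_2 = 3.2679,  λ_3 = 2;  v_1 ≈ (0.2113, -0.7887, 0.5774)


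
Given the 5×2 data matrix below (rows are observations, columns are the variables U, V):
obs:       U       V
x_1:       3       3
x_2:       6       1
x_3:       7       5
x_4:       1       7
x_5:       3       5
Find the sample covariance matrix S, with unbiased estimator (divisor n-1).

Step 1 — column means:
  mean(U) = (3 + 6 + 7 + 1 + 3) / 5 = 20/5 = 4
  mean(V) = (3 + 1 + 5 + 7 + 5) / 5 = 21/5 = 4.2

Step 2 — sample covariance S[i,j] = (1/(n-1)) · Σ_k (x_{k,i} - mean_i) · (x_{k,j} - mean_j), with n-1 = 4.
  S[U,U] = ((-1)·(-1) + (2)·(2) + (3)·(3) + (-3)·(-3) + (-1)·(-1)) / 4 = 24/4 = 6
  S[U,V] = ((-1)·(-1.2) + (2)·(-3.2) + (3)·(0.8) + (-3)·(2.8) + (-1)·(0.8)) / 4 = -12/4 = -3
  S[V,V] = ((-1.2)·(-1.2) + (-3.2)·(-3.2) + (0.8)·(0.8) + (2.8)·(2.8) + (0.8)·(0.8)) / 4 = 20.8/4 = 5.2

S is symmetric (S[j,i] = S[i,j]). Assembling:

S = [[6, -3],
 [-3, 5.2]]


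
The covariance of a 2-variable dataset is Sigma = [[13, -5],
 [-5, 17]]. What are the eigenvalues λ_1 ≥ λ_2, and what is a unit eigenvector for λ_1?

Step 1 — characteristic polynomial of 2×2 Sigma:
  det(Sigma - λI) = λ² - trace · λ + det = 0.
  trace = 13 + 17 = 30, det = 13·17 - (-5)² = 196.
Step 2 — discriminant:
  Δ = trace² - 4·det = 900 - 784 = 116.
Step 3 — eigenvalues:
  λ = (trace ± √Δ)/2 = (30 ± 10.7703)/2,
  λ_1 = 20.3852,  λ_2 = 9.6148.

Step 4 — unit eigenvector for λ_1: solve (Sigma - λ_1 I)v = 0. First row:
  (13 - 20.3852)·v_x + (-5)·v_y = 0, i.e. (-7.3852)·v_x + (-5)·v_y = 0,
  so v ∝ (b, λ_1 - a) = (-5, 7.3852); multiply by -1 so the first entry is positive: u = (5, -7.3852).
  ||u|| = √((5)² + (-7.3852)²) = √(79.5407) ≈ 8.9186,
  v_1 = u/||u|| ≈ (0.5606, -0.8281) (||v_1|| = 1).

λ_1 = 20.3852,  λ_2 = 9.6148;  v_1 ≈ (0.5606, -0.8281)


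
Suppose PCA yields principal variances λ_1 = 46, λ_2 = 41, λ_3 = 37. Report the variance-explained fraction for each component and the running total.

Step 1 — total variance = trace(Sigma) = Σ λ_i = 46 + 41 + 37 = 124.

Step 2 — fraction explained by component i = λ_i / Σ λ:
  PC1: 46/124 = 0.371
  PC2: 41/124 = 0.3306
  PC3: 37/124 = 0.2984

Step 3 — cumulative fraction after k components = (λ_1 + ... + λ_k) / Σ λ:
  k = 1: 46/124 = 0.371
  k = 2: (46 + 41)/124 = 87/124 = 0.7016
  k = 3: (46 + 41 + 37)/124 = 124/124 = 1

Summary (fraction, with percent):

explained: PC1 0.371 (37.1%), PC2 0.3306 (33.06%), PC3 0.2984 (29.84%);  cumulative: 0.371, 0.7016, 1


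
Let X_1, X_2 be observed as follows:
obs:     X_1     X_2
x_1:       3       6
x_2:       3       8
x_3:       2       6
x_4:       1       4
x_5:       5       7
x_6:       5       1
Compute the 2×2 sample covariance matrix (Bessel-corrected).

Step 1 — column means:
  mean(X_1) = (3 + 3 + 2 + 1 + 5 + 5) / 6 = 19/6 = 3.1667
  mean(X_2) = (6 + 8 + 6 + 4 + 7 + 1) / 6 = 32/6 = 5.3333

Step 2 — sample covariance S[i,j] = (1/(n-1)) · Σ_k (x_{k,i} - mean_i) · (x_{k,j} - mean_j), with n-1 = 5.
  S[X_1,X_1] = ((-0.1667)·(-0.1667) + (-0.1667)·(-0.1667) + (-1.1667)·(-1.1667) + (-2.1667)·(-2.1667) + (1.8333)·(1.8333) + (1.8333)·(1.8333)) / 5 = 12.8333/5 = 2.5667
  S[X_1,X_2] = ((-0.1667)·(0.6667) + (-0.1667)·(2.6667) + (-1.1667)·(0.6667) + (-2.1667)·(-1.3333) + (1.8333)·(1.6667) + (1.8333)·(-4.3333)) / 5 = -3.3333/5 = -0.6667
  S[X_2,X_2] = ((0.6667)·(0.6667) + (2.6667)·(2.6667) + (0.6667)·(0.6667) + (-1.3333)·(-1.3333) + (1.6667)·(1.6667) + (-4.3333)·(-4.3333)) / 5 = 31.3333/5 = 6.2667

S is symmetric (S[j,i] = S[i,j]). Assembling:

S = [[2.5667, -0.6667],
 [-0.6667, 6.2667]]
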